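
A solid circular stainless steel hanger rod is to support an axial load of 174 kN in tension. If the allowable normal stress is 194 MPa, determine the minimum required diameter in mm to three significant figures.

33.8 mm

Required area A ≥ P/σ_allow = 174000/194 = 896.9 mm².
For a solid circular section, d ≥ √(4A/π) = 33.79 mm.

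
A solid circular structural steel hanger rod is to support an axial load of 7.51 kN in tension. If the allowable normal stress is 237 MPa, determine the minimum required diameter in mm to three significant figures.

6.35 mm

Required area A ≥ P/σ_allow = 7510/237 = 31.69 mm².
For a solid circular section, d ≥ √(4A/π) = 6.352 mm.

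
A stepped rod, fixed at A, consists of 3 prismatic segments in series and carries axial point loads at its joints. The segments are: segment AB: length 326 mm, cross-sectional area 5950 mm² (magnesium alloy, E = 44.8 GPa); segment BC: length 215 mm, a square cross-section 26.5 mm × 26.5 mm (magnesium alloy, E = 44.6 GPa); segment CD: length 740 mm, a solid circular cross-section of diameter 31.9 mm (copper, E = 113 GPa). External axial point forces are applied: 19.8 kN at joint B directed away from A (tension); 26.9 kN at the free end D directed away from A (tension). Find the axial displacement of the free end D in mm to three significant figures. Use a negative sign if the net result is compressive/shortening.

0.462 mm

Internal axial forces (sectioning from the free end, tension +): N_CD = 26.9 kN, N_BC = 26.9 kN, N_AB = 46.7 kN.
A_BC = 702.2 mm².
A_CD = 799.2 mm².
δ_AB = 46700·326/(5950·44800) = 0.05711 mm
δ_BC = 26900·215/(702.2·44600) = 0.1847 mm
δ_CD = 26900·740/(799.2·113000) = 0.2204 mm
δ = Σδ_i = 0.4622 mm.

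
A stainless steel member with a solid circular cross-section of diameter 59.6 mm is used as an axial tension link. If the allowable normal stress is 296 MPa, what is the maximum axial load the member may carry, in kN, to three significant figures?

A = 2790 mm².
P_max = σ_allow · A = 296 · 2790 = 825800 N = 825.8 kN.

826 kN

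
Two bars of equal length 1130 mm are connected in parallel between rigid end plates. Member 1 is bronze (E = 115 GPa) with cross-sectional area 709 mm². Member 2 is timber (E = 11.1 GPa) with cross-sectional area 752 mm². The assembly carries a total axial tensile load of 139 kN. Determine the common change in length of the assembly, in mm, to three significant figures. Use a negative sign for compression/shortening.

1.75 mm

Equal strain + equilibrium ⇒ each member carries load in proportion to AE: A₁E₁ = 81540000 N, A₂E₂ = 8347000 N, ΣAE = 89880000 N.
δ = PL/ΣAE = 139000·1130/89880000 = 1.748 mm.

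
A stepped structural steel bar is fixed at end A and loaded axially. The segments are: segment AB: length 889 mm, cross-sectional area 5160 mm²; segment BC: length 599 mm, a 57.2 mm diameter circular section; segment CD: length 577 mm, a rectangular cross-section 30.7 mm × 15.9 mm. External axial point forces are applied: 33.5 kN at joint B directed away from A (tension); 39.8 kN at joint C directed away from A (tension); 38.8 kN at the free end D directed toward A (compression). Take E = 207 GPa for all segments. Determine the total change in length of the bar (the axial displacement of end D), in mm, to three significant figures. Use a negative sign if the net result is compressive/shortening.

-0.192 mm

Internal axial forces (sectioning from the free end, tension +): N_CD = -38.8 kN, N_BC = 1 kN, N_AB = 34.5 kN.
A_BC = 2570 mm².
A_CD = 488.1 mm².
δ_AB = 34500·889/(5160·207000) = 0.02871 mm
δ_BC = 1000·599/(2570·207000) = 0.001126 mm
δ_CD = -38800·577/(488.1·207000) = -0.2216 mm
δ = Σδ_i = -0.1917 mm.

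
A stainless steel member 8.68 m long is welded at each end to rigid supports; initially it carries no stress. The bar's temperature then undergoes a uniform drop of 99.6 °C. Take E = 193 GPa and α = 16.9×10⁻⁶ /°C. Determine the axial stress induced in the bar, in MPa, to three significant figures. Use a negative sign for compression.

325 MPa

Free thermal expansion αLΔT = 16.9e-6 · 8680 · -99.6 = -14.61 mm.
The walls impose strain ε = −(-14.61)/8680 = 1.6832e-03; σ = Eε = 193000 · 1.6832e-03 = 324.9 MPa.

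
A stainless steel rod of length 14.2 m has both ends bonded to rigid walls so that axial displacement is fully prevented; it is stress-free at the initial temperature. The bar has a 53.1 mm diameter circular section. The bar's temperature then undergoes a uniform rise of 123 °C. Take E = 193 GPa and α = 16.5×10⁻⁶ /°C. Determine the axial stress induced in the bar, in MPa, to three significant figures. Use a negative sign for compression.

-392 MPa

Free thermal expansion αLΔT = 16.5e-6 · 14200 · 123 = 28.82 mm.
The walls impose strain ε = −(28.82)/14200 = -2.0295e-03; σ = Eε = 193000 · -2.0295e-03 = -391.7 MPa.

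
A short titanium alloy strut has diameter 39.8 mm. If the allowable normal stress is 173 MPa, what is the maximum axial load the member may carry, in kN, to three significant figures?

A = 1244 mm².
P_max = σ_allow · A = 173 · 1244 = 215200 N = 215.2 kN.

215 kN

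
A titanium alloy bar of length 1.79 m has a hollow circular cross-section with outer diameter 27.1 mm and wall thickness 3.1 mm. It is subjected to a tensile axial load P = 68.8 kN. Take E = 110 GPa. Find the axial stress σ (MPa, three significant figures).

294 MPa

A = 233.7 mm².
σ = N/A = 68800/233.7 = 294.4 MPa.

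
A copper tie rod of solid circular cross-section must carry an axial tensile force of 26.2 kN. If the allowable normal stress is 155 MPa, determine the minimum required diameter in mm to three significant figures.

14.7 mm

Required area A ≥ P/σ_allow = 26200/155 = 169 mm².
For a solid circular section, d ≥ √(4A/π) = 14.67 mm.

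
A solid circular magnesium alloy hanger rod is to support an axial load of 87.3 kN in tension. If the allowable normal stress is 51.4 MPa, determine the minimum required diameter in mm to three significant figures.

46.5 mm

Required area A ≥ P/σ_allow = 87300/51.4 = 1698 mm².
For a solid circular section, d ≥ √(4A/π) = 46.5 mm.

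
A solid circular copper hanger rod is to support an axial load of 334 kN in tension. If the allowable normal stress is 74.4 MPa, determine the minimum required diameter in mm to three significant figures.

Required area A ≥ P/σ_allow = 334000/74.4 = 4489 mm².
For a solid circular section, d ≥ √(4A/π) = 75.6 mm.

75.6 mm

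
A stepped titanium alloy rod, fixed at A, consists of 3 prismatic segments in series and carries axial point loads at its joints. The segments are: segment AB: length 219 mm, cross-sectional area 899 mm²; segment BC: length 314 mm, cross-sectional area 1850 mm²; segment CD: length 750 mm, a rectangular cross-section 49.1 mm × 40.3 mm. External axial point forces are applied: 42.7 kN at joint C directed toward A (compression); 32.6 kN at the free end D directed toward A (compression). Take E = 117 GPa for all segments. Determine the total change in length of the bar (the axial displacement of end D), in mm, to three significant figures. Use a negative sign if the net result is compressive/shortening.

-0.372 mm

Internal axial forces (sectioning from the free end, tension +): N_CD = -32.6 kN, N_BC = -75.3 kN, N_AB = -75.3 kN.
A_CD = 1979 mm².
δ_AB = -75300·219/(899·117000) = -0.1568 mm
δ_BC = -75300·314/(1850·117000) = -0.1092 mm
δ_CD = -32600·750/(1979·117000) = -0.1056 mm
δ = Σδ_i = -0.3716 mm.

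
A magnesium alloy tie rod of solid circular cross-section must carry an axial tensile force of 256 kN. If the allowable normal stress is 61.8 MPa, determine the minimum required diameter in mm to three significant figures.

72.6 mm

Required area A ≥ P/σ_allow = 256000/61.8 = 4142 mm².
For a solid circular section, d ≥ √(4A/π) = 72.62 mm.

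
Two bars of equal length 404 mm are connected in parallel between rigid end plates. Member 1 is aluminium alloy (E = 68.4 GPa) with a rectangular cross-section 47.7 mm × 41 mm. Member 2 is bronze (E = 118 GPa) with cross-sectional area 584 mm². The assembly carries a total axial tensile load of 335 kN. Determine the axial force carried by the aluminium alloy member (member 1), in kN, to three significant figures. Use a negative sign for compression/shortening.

221 kN

A_1 = 1956 mm².
Equal strain + equilibrium ⇒ each member carries load in proportion to AE: A₁E₁ = 133800000 N, A₂E₂ = 68910000 N, ΣAE = 202700000 N.
F₁ = P·A₁E₁/ΣAE = 335000·133800000/202700000 = 221100 N.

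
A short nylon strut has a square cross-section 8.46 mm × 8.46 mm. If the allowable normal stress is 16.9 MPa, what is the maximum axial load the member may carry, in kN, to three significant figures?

1.21 kN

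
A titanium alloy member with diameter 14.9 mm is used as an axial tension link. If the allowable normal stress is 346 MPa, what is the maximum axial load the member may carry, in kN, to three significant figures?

60.3 kN

A = 174.4 mm².
P_max = σ_allow · A = 346 · 174.4 = 60330 N = 60.33 kN.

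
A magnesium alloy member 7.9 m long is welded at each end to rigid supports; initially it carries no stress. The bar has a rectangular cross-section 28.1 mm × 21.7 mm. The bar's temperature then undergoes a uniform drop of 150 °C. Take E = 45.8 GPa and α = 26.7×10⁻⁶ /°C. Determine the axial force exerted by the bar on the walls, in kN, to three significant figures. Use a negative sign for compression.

Free thermal expansion αLΔT = 26.7e-6 · 7900 · -150 = -31.64 mm.
The walls impose strain ε = −(-31.64)/7900 = 4.0050e-03; σ = Eε = 45800 · 4.0050e-03 = 183.4 MPa.
Wall reaction R = σ·A = 183.4·609.8 = 111800 N = 111.8 kN.

112 kN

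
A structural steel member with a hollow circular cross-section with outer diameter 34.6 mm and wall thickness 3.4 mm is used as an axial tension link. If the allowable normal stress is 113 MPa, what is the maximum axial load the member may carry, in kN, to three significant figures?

37.7 kN

A = 333.3 mm².
P_max = σ_allow · A = 113 · 333.3 = 37660 N = 37.66 kN.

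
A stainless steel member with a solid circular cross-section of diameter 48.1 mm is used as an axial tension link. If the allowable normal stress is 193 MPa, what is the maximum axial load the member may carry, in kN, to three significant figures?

A = 1817 mm².
P_max = σ_allow · A = 193 · 1817 = 350700 N = 350.7 kN.

351 kN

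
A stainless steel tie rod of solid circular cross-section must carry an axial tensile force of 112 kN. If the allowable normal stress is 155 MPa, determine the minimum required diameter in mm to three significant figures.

Required area A ≥ P/σ_allow = 112000/155 = 722.6 mm².
For a solid circular section, d ≥ √(4A/π) = 30.33 mm.

30.3 mm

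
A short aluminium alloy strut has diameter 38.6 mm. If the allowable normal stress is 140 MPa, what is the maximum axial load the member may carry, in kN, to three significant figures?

A = 1170 mm².
P_max = σ_allow · A = 140 · 1170 = 163800 N = 163.8 kN.

164 kN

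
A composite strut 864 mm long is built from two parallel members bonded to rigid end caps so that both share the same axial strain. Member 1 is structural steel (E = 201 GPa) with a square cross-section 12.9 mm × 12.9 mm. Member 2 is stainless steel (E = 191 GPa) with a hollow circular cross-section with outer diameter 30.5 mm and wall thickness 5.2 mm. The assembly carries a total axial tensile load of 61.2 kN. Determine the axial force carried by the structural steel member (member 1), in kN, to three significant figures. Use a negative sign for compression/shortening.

18.2 kN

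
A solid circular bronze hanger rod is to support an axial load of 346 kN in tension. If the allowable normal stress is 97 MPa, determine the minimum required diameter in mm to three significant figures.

67.4 mm

Required area A ≥ P/σ_allow = 346000/97 = 3567 mm².
For a solid circular section, d ≥ √(4A/π) = 67.39 mm.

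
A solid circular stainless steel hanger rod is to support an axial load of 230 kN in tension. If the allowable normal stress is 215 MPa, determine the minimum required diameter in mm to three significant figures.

Required area A ≥ P/σ_allow = 230000/215 = 1070 mm².
For a solid circular section, d ≥ √(4A/π) = 36.91 mm.

36.9 mm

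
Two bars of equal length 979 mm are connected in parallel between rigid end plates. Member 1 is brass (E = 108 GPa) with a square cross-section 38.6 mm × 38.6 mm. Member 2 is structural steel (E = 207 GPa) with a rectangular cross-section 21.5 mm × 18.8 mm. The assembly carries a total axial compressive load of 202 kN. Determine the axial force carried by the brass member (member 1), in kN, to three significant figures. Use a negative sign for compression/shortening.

-133 kN

A_1 = 1490 mm².
A_2 = 404.2 mm².
Equal strain + equilibrium ⇒ each member carries load in proportion to AE: A₁E₁ = 160900000 N, A₂E₂ = 83670000 N, ΣAE = 244600000 N.
F₁ = P·A₁E₁/ΣAE = -202000·160900000/244600000 = -132900 N.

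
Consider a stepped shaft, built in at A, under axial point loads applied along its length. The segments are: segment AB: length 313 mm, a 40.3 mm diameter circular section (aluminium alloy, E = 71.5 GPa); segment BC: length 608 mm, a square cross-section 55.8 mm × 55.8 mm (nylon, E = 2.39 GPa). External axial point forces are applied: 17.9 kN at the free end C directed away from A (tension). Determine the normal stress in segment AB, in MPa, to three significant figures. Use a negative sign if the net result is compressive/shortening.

Internal axial forces (sectioning from the free end, tension +): N_BC = 17.9 kN, N_AB = 17.9 kN.
A_AB = 1276 mm².
σ_AB = N_AB/A_AB = 17900/1276 = 14.03 MPa.

14.0 MPa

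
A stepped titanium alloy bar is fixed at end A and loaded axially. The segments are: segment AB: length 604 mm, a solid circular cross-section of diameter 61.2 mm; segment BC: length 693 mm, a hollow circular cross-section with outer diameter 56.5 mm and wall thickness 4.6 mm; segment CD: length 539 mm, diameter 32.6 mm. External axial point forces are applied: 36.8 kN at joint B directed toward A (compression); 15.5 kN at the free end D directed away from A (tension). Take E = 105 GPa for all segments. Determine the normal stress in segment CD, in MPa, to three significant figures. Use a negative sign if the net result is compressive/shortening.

18.6 MPa

Internal axial forces (sectioning from the free end, tension +): N_CD = 15.5 kN, N_BC = 15.5 kN, N_AB = -21.3 kN.
A_CD = 834.7 mm².
σ_CD = N_CD/A_CD = 15500/834.7 = 18.57 MPa.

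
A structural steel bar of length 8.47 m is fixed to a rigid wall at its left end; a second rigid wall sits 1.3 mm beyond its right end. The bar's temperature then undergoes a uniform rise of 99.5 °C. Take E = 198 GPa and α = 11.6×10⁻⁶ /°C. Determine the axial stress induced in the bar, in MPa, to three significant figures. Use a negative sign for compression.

Free thermal expansion αLΔT = 11.6e-6 · 8470 · 99.5 = 9.776 mm.
The walls engage after the gap closes; constrained expansion = 9.776 − 1.3 = 8.476 mm.
The walls impose strain ε = −(8.476)/8470 = -1.0007e-03; σ = Eε = 198000 · -1.0007e-03 = -198.1 MPa.

-198 MPa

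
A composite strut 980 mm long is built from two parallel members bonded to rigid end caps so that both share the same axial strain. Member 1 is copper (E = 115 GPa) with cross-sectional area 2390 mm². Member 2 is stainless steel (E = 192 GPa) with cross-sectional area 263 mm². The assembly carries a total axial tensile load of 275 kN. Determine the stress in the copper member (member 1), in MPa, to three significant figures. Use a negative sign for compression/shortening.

Equal strain + equilibrium ⇒ each member carries load in proportion to AE: A₁E₁ = 274800000 N, A₂E₂ = 50500000 N, ΣAE = 325300000 N.
σ₁ = P·E₁/ΣAE = 275000·115000/325300000 = 97.2 MPa.

97.2 MPa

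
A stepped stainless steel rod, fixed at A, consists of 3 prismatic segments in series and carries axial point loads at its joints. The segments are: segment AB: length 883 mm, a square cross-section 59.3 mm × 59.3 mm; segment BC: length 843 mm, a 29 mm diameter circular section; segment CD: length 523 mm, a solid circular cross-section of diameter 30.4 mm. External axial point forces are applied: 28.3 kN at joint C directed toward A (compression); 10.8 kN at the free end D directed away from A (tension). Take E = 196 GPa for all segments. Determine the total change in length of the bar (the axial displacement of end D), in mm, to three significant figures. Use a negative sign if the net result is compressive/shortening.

-0.0967 mm

Internal axial forces (sectioning from the free end, tension +): N_CD = 10.8 kN, N_BC = -17.5 kN, N_AB = -17.5 kN.
A_AB = 3516 mm².
A_BC = 660.5 mm².
A_CD = 725.8 mm².
δ_AB = -17500·883/(3516·196000) = -0.02242 mm
δ_BC = -17500·843/(660.5·196000) = -0.114 mm
δ_CD = 10800·523/(725.8·196000) = 0.0397 mm
δ = Σδ_i = -0.09667 mm.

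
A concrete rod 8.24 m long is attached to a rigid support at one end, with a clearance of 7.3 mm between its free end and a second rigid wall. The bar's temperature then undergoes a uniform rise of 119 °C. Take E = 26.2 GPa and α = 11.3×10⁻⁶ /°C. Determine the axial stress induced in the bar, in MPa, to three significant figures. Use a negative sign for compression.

-12.0 MPa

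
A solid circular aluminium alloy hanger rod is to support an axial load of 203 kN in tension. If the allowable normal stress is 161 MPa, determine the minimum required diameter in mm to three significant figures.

Required area A ≥ P/σ_allow = 203000/161 = 1261 mm².
For a solid circular section, d ≥ √(4A/π) = 40.07 mm.

40.1 mm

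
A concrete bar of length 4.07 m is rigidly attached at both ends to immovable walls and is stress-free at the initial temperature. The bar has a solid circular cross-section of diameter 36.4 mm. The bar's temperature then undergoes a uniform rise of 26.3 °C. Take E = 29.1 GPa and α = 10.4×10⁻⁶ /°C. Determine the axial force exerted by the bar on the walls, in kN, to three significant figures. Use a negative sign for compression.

-8.28 kN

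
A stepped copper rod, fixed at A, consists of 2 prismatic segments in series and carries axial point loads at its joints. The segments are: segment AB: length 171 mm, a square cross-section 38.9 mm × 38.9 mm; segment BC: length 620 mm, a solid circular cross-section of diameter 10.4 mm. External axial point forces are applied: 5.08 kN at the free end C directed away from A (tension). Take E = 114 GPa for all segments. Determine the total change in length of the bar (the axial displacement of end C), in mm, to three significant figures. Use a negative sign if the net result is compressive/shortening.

Internal axial forces (sectioning from the free end, tension +): N_BC = 5.08 kN, N_AB = 5.08 kN.
A_AB = 1513 mm².
A_BC = 84.95 mm².
δ_AB = 5080·171/(1513·114000) = 0.005036 mm
δ_BC = 5080·620/(84.95·114000) = 0.3252 mm
δ = Σδ_i = 0.3303 mm.

0.330 mm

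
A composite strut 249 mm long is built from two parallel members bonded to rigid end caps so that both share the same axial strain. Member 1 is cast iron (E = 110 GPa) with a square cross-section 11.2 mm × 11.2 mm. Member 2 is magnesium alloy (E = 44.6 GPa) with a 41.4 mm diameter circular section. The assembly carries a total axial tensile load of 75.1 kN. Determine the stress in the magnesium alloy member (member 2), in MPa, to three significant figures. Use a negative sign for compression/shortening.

A_1 = 125.4 mm².
A_2 = 1346 mm².
Equal strain + equilibrium ⇒ each member carries load in proportion to AE: A₁E₁ = 13800000 N, A₂E₂ = 60040000 N, ΣAE = 73840000 N.
σ₂ = P·E₂/ΣAE = 75100·44600/73840000 = 45.36 MPa.

45.4 MPa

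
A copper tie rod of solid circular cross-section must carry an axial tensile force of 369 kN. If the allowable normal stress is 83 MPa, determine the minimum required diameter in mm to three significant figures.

75.2 mm

Required area A ≥ P/σ_allow = 369000/83 = 4446 mm².
For a solid circular section, d ≥ √(4A/π) = 75.24 mm.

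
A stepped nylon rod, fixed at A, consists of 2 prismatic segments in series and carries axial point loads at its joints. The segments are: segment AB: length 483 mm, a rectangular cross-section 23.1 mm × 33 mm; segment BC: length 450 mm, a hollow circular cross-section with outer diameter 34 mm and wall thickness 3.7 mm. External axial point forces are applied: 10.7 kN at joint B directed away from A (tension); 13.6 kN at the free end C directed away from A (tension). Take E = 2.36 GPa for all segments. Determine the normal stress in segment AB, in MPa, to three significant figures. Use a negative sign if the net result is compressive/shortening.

Internal axial forces (sectioning from the free end, tension +): N_BC = 13.6 kN, N_AB = 24.3 kN.
A_AB = 762.3 mm².
σ_AB = N_AB/A_AB = 24300/762.3 = 31.88 MPa.

31.9 MPa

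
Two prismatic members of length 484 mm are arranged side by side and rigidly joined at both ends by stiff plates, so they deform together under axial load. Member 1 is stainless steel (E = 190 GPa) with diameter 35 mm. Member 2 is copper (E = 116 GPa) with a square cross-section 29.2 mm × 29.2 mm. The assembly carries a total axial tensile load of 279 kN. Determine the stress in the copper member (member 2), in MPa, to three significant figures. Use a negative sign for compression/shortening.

115 MPa

A_1 = 962.1 mm².
A_2 = 852.6 mm².
Equal strain + equilibrium ⇒ each member carries load in proportion to AE: A₁E₁ = 182800000 N, A₂E₂ = 98910000 N, ΣAE = 281700000 N.
σ₂ = P·E₂/ΣAE = 279000·116000/281700000 = 114.9 MPa.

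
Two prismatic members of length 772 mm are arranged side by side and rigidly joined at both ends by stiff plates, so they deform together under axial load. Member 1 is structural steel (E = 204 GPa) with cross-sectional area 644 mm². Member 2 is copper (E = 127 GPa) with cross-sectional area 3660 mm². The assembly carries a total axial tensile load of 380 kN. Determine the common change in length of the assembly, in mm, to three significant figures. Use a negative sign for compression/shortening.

Equal strain + equilibrium ⇒ each member carries load in proportion to AE: A₁E₁ = 131400000 N, A₂E₂ = 464800000 N, ΣAE = 596200000 N.
δ = PL/ΣAE = 380000·772/596200000 = 0.4921 mm.

0.492 mm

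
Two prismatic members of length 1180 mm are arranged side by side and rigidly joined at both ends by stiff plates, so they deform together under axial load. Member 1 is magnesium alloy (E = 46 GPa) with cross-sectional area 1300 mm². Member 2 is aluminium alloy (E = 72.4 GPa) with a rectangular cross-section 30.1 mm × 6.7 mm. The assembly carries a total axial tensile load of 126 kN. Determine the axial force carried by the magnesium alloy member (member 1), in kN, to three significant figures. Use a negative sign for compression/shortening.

101 kN

A_2 = 201.7 mm².
Equal strain + equilibrium ⇒ each member carries load in proportion to AE: A₁E₁ = 59800000 N, A₂E₂ = 14600000 N, ΣAE = 74400000 N.
F₁ = P·A₁E₁/ΣAE = 126000·59800000/74400000 = 101300 N.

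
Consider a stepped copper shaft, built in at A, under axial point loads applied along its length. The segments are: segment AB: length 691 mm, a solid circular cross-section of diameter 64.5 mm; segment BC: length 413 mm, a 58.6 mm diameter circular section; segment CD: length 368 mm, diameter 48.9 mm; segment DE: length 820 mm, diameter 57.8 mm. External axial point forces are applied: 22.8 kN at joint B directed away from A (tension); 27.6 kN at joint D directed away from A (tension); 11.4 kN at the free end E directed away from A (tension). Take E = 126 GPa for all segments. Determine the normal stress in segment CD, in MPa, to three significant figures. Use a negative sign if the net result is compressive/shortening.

20.8 MPa

Internal axial forces (sectioning from the free end, tension +): N_DE = 11.4 kN, N_CD = 39 kN, N_BC = 39 kN, N_AB = 61.8 kN.
A_CD = 1878 mm².
σ_CD = N_CD/A_CD = 39000/1878 = 20.77 MPa.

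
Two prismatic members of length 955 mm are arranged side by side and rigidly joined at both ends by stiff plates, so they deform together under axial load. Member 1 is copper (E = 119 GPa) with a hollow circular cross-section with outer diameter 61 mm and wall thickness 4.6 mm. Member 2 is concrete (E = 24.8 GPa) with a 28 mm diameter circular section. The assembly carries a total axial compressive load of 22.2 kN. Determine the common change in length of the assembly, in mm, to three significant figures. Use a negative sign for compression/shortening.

A_1 = 815.1 mm².
A_2 = 615.8 mm².
Equal strain + equilibrium ⇒ each member carries load in proportion to AE: A₁E₁ = 96990000 N, A₂E₂ = 15270000 N, ΣAE = 112300000 N.
δ = PL/ΣAE = -22200·955/112300000 = -0.1889 mm.

-0.189 mm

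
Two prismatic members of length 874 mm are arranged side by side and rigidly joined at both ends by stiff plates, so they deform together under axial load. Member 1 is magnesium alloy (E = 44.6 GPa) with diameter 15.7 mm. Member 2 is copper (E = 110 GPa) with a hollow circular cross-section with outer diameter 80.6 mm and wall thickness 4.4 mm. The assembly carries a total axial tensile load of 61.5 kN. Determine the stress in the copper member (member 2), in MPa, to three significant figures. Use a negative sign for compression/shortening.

54.3 MPa

A_1 = 193.6 mm².
A_2 = 1053 mm².
Equal strain + equilibrium ⇒ each member carries load in proportion to AE: A₁E₁ = 8634000 N, A₂E₂ = 115900000 N, ΣAE = 124500000 N.
σ₂ = P·E₂/ΣAE = 61500·110000/124500000 = 54.34 MPa.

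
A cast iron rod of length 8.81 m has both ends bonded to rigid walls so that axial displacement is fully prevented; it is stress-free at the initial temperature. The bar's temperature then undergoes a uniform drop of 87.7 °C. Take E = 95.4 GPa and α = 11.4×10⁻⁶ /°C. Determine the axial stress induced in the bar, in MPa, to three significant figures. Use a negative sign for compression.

Free thermal expansion αLΔT = 11.4e-6 · 8810 · -87.7 = -8.808 mm.
The walls impose strain ε = −(-8.808)/8810 = 9.9978e-04; σ = Eε = 95400 · 9.9978e-04 = 95.38 MPa.

95.4 MPa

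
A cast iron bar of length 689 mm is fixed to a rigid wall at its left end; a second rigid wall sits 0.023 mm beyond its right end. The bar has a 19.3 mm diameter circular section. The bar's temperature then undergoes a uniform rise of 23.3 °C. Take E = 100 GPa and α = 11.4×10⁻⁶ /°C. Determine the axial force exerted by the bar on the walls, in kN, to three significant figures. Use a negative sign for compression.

-6.79 kN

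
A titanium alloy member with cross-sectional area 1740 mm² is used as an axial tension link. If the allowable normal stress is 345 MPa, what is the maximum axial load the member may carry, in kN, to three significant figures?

P_max = σ_allow · A = 345 · 1740 = 600300 N = 600.3 kN.

600 kN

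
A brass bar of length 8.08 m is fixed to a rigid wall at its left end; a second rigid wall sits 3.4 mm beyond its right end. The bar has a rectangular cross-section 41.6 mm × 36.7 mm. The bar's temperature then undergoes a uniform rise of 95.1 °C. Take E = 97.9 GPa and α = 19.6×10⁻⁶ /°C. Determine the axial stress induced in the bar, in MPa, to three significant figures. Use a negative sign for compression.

-141 MPa

Free thermal expansion αLΔT = 19.6e-6 · 8080 · 95.1 = 15.06 mm.
The walls engage after the gap closes; constrained expansion = 15.06 − 3.4 = 11.66 mm.
The walls impose strain ε = −(11.66)/8080 = -1.4432e-03; σ = Eε = 97900 · -1.4432e-03 = -141.3 MPa.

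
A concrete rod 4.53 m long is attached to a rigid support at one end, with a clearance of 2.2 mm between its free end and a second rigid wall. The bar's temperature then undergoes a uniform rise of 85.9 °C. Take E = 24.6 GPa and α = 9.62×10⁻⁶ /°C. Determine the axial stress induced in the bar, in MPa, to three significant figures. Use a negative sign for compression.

Free thermal expansion αLΔT = 9.62e-6 · 4530 · 85.9 = 3.743 mm.
The walls engage after the gap closes; constrained expansion = 3.743 − 2.2 = 1.543 mm.
The walls impose strain ε = −(1.543)/4530 = -3.4071e-04; σ = Eε = 24600 · -3.4071e-04 = -8.381 MPa.

-8.38 MPa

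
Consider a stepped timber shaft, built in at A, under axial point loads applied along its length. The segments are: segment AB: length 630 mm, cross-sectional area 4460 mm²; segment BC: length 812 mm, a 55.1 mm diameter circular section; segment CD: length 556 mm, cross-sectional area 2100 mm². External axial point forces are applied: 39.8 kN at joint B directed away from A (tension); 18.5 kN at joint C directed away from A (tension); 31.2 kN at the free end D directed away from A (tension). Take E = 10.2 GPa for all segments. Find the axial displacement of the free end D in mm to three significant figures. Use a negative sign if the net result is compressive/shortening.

Internal axial forces (sectioning from the free end, tension +): N_CD = 31.2 kN, N_BC = 49.7 kN, N_AB = 89.5 kN.
A_BC = 2384 mm².
δ_AB = 89500·630/(4460·10200) = 1.239 mm
δ_BC = 49700·812/(2384·10200) = 1.659 mm
δ_CD = 31200·556/(2100·10200) = 0.8099 mm
δ = Σδ_i = 3.709 mm.

3.71 mm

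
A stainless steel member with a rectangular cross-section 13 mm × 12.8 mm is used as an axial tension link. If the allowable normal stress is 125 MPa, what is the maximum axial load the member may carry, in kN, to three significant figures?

20.8 kN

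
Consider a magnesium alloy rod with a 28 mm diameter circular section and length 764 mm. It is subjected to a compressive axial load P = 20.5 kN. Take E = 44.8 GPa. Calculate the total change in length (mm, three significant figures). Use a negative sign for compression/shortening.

-0.568 mm

A = 615.8 mm².
δ_mech = NL/(AE) = -20500·764/(615.8·44800) = -0.5678 mm.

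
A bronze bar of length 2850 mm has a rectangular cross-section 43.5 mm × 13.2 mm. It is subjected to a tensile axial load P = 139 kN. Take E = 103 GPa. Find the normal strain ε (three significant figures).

A = 574.2 mm².
σ = N/A = 242.1 MPa; ε = σ/E = 242.1/103000 = 2.350e-03.

0.00235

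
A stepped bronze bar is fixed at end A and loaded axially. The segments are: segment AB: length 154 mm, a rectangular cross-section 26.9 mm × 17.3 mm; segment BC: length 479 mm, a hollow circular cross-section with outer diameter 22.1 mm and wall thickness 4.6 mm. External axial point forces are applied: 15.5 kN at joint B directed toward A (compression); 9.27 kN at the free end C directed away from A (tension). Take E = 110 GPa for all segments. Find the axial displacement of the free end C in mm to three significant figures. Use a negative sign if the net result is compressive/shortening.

0.141 mm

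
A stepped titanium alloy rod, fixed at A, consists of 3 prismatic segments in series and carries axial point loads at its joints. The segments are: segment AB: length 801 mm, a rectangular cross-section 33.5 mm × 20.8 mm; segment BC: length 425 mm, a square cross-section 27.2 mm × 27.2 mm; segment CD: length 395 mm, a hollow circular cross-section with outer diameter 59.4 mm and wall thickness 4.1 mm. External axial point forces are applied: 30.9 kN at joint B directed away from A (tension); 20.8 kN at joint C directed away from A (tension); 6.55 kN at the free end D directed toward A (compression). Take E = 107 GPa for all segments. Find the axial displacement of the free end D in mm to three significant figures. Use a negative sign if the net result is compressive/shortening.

0.528 mm

Internal axial forces (sectioning from the free end, tension +): N_CD = -6.55 kN, N_BC = 14.25 kN, N_AB = 45.15 kN.
A_AB = 696.8 mm².
A_BC = 739.8 mm².
A_CD = 712.3 mm².
δ_AB = 45150·801/(696.8·107000) = 0.4851 mm
δ_BC = 14250·425/(739.8·107000) = 0.0765 mm
δ_CD = -6550·395/(712.3·107000) = -0.03395 mm
δ = Σδ_i = 0.5276 mm.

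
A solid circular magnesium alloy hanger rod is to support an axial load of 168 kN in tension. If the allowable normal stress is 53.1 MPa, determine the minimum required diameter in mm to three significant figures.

63.5 mm

Required area A ≥ P/σ_allow = 168000/53.1 = 3164 mm².
For a solid circular section, d ≥ √(4A/π) = 63.47 mm.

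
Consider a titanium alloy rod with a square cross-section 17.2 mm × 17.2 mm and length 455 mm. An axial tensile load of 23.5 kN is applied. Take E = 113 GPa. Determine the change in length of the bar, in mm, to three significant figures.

A = 295.8 mm².
δ_mech = NL/(AE) = 23500·455/(295.8·113000) = 0.3198 mm.

0.320 mm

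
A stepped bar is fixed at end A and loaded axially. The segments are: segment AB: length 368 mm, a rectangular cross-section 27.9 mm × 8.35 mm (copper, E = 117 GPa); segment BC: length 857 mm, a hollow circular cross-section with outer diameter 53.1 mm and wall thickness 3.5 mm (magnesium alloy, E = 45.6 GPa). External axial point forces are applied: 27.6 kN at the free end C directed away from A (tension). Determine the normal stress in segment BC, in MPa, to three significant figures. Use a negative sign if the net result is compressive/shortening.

Internal axial forces (sectioning from the free end, tension +): N_BC = 27.6 kN, N_AB = 27.6 kN.
A_BC = 545.4 mm².
σ_BC = N_BC/A_BC = 27600/545.4 = 50.61 MPa.

50.6 MPa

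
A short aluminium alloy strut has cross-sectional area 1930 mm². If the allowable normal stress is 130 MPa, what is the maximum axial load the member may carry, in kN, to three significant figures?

P_max = σ_allow · A = 130 · 1930 = 250900 N = 250.9 kN.

251 kN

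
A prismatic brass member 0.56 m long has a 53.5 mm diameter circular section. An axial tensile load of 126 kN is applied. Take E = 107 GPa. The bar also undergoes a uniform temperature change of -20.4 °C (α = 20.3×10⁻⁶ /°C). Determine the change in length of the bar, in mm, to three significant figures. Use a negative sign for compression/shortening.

0.0614 mm

A = 2248 mm².
δ_mech = NL/(AE) = 126000·560/(2248·107000) = 0.2933 mm.
δ_thermal = αLΔT = 20.3e-6·560·-20.4 = -0.2319 mm.
δ = δ_mech + δ_thermal = 0.06144 mm.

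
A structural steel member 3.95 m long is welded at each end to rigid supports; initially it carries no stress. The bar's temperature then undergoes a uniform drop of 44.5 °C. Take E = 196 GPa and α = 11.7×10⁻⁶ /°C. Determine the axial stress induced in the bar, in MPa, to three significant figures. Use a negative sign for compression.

Free thermal expansion αLΔT = 11.7e-6 · 3950 · -44.5 = -2.057 mm.
The walls impose strain ε = −(-2.057)/3950 = 5.2065e-04; σ = Eε = 196000 · 5.2065e-04 = 102 MPa.

102 MPa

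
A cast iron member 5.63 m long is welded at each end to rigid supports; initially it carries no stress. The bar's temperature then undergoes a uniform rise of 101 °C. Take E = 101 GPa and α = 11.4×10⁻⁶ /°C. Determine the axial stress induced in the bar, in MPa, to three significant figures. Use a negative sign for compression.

-116 MPa

Free thermal expansion αLΔT = 11.4e-6 · 5630 · 101 = 6.482 mm.
The walls impose strain ε = −(6.482)/5630 = -1.1514e-03; σ = Eε = 101000 · -1.1514e-03 = -116.3 MPa.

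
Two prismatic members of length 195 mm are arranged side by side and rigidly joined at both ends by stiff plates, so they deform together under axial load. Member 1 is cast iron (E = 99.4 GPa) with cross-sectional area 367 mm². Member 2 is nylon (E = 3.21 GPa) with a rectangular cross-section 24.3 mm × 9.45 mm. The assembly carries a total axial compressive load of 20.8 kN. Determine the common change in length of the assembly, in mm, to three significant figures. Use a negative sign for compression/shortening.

-0.109 mm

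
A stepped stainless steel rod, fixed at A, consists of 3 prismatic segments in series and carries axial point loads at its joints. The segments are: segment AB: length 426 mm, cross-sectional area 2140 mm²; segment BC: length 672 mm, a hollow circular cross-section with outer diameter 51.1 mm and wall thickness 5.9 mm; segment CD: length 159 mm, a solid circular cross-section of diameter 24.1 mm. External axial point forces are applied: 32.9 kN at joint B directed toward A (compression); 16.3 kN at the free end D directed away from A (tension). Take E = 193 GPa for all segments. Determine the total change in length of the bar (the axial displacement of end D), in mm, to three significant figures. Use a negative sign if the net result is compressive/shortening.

0.0801 mm

Internal axial forces (sectioning from the free end, tension +): N_CD = 16.3 kN, N_BC = 16.3 kN, N_AB = -16.6 kN.
A_BC = 837.8 mm².
A_CD = 456.2 mm².
δ_AB = -16600·426/(2140·193000) = -0.01712 mm
δ_BC = 16300·672/(837.8·193000) = 0.06774 mm
δ_CD = 16300·159/(456.2·193000) = 0.02944 mm
δ = Σδ_i = 0.08006 mm.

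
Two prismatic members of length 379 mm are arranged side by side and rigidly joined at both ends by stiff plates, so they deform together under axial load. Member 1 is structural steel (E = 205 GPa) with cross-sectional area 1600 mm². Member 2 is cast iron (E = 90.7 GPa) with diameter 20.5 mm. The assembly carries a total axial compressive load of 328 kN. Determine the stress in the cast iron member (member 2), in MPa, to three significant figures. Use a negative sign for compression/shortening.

A_2 = 330.1 mm².
Equal strain + equilibrium ⇒ each member carries load in proportion to AE: A₁E₁ = 328000000 N, A₂E₂ = 29940000 N, ΣAE = 357900000 N.
σ₂ = P·E₂/ΣAE = -328000·90700/357900000 = -83.11 MPa.

-83.1 MPa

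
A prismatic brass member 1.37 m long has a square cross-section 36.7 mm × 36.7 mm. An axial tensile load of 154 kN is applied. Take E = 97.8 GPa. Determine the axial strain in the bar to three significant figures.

0.00117

A = 1347 mm².
σ = N/A = 114.3 MPa; ε = σ/E = 114.3/97800 = 1.169e-03.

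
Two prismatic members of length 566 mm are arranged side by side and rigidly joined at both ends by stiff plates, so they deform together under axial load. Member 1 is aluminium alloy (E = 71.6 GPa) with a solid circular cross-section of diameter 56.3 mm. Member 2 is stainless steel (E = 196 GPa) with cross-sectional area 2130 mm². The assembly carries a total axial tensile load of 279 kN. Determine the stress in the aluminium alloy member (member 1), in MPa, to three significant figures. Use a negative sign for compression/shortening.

A_1 = 2489 mm².
Equal strain + equilibrium ⇒ each member carries load in proportion to AE: A₁E₁ = 178200000 N, A₂E₂ = 417500000 N, ΣAE = 595700000 N.
σ₁ = P·E₁/ΣAE = 279000·71600/595700000 = 33.53 MPa.

33.5 MPa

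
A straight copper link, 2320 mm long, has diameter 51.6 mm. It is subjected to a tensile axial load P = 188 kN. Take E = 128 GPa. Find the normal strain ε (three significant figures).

A = 2091 mm².
σ = N/A = 89.9 MPa; ε = σ/E = 89.9/128000 = 7.024e-04.

7.02e-04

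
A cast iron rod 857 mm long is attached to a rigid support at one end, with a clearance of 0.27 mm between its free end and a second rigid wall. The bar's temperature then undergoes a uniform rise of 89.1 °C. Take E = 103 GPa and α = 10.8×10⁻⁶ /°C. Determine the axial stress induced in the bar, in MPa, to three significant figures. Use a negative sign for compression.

Free thermal expansion αLΔT = 10.8e-6 · 857 · 89.1 = 0.8247 mm.
The walls engage after the gap closes; constrained expansion = 0.8247 − 0.27 = 0.5547 mm.
The walls impose strain ε = −(0.5547)/857 = -6.4723e-04; σ = Eε = 103000 · -6.4723e-04 = -66.66 MPa.

-66.7 MPa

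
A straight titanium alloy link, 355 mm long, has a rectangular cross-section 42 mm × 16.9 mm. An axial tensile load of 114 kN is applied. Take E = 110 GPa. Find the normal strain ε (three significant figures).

0.00146

A = 709.8 mm².
σ = N/A = 160.6 MPa; ε = σ/E = 160.6/110000 = 1.460e-03.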